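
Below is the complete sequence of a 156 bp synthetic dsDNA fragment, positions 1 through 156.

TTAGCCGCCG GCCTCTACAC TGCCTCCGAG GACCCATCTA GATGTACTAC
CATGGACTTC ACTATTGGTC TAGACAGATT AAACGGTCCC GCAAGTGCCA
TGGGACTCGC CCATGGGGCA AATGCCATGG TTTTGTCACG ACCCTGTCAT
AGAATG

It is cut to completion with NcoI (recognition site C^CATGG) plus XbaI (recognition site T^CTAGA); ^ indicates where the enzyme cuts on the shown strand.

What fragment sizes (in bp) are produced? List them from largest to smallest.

37, 31, 29, 19, 14, 13, 13 bp

NcoI sites (CCATGG) start at positions 50, 98, 111, 125.
NcoI cuts after the first base of each site, so after positions 50, 98, 111, 125.
XbaI sites (TCTAGA) start at positions 37, 69.
XbaI cuts after the first base of each site, so after positions 37, 69.
Combined cut positions: 37, 50, 69, 98, 111, 125.
Linear molecule, 6 cuts → 7 fragments:
  1–37 → 37 bp
  38–50 → 13 bp
  51–69 → 19 bp
  70–98 → 29 bp
  99–111 → 13 bp
  112–125 → 14 bp
  126–156 → 31 bp
Sorted largest to smallest: 37, 31, 29, 19, 14, 13, 13 bp.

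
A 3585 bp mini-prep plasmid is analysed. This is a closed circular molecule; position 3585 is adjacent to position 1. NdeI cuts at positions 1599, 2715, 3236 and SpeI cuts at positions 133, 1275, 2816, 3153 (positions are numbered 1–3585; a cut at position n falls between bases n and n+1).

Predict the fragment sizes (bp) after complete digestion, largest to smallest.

Combined cut positions (sorted): 133, 1275, 1599, 2715, 2816, 3153, 3236.
Circular molecule, 7 cuts → 7 fragments:
  1275 − 133 = 1142 bp
  1599 − 1275 = 324 bp
  2715 − 1599 = 1116 bp
  2816 − 2715 = 101 bp
  3153 − 2816 = 337 bp
  3236 − 3153 = 83 bp
  wrap: 3585 − 3236 + 133 = 482 bp
Sorted largest to smallest: 1142, 1116, 482, 337, 324, 101, 83 bp.

1142, 1116, 482, 337, 324, 101, 83 bp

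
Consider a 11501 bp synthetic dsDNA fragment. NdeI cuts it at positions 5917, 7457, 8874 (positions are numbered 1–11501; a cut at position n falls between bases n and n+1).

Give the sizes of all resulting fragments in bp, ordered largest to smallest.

5917, 2627, 1540, 1417 bp

Linear molecule, 3 cuts → 4 fragments:
  5917 − 0 = 5917 bp
  7457 − 5917 = 1540 bp
  8874 − 7457 = 1417 bp
  11501 − 8874 = 2627 bp
Sorted largest to smallest: 5917, 2627, 1540, 1417 bp.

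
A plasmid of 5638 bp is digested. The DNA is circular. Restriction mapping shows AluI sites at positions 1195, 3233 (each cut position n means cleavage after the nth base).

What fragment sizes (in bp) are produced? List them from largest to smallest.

Circular molecule, 2 cuts → 2 fragments:
  3233 − 1195 = 2038 bp
  wrap: 5638 − 3233 + 1195 = 3600 bp
Sorted largest to smallest: 3600, 2038 bp.

3600, 2038 bp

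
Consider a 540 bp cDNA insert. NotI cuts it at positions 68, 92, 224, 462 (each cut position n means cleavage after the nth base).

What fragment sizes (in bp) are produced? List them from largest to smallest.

238, 132, 78, 68, 24 bp

Linear molecule, 4 cuts → 5 fragments:
  68 − 0 = 68 bp
  92 − 68 = 24 bp
  224 − 92 = 132 bp
  462 − 224 = 238 bp
  540 − 462 = 78 bp
Sorted largest to smallest: 238, 132, 78, 68, 24 bp.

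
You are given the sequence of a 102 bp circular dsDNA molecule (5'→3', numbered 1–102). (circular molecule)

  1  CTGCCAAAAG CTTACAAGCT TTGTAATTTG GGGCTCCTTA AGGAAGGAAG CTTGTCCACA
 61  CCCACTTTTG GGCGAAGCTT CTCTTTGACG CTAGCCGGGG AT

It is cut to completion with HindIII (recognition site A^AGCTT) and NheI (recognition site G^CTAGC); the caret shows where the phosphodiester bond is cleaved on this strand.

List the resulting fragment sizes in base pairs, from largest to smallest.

32, 27, 20, 15, 8 bp

HindIII sites (AAGCTT) start at positions 8, 16, 48, 75.
HindIII cuts after the first base of each site, so after positions 8, 16, 48, 75.
The NheI site (GCTAGC) starts at position 90.
NheI cuts after the first base of each site, so after position 90.
Combined cut positions: 8, 16, 48, 75, 90.
Circular molecule, 5 cuts → 5 fragments:
  9–16 → 8 bp
  17–48 → 32 bp
  49–75 → 27 bp
  76–90 → 15 bp
  91–102 then 1–8 → 12 + 8 = 20 bp
Sorted largest to smallest: 32, 27, 20, 15, 8 bp.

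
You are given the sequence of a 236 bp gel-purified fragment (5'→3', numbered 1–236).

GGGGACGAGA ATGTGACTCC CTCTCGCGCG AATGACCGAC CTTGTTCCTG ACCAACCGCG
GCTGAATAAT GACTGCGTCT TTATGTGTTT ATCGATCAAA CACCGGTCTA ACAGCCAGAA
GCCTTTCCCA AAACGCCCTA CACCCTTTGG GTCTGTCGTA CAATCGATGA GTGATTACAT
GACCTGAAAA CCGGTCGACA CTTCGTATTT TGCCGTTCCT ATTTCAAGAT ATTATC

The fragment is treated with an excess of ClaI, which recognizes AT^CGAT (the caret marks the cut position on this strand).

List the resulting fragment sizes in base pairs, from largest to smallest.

ClaI sites (ATCGAT) start at positions 91, 163.
ClaI cuts after base 2 of each site, so after positions 92, 164.
Linear molecule, 2 cuts → 3 fragments:
  1–92 → 92 bp
  93–164 → 72 bp
  165–236 → 72 bp
Sorted largest to smallest: 92, 72, 72 bp.

92, 72, 72 bp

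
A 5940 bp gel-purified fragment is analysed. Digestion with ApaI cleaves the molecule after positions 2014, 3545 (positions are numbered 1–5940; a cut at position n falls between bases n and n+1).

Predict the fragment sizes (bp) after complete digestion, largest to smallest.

Linear molecule, 2 cuts → 3 fragments:
  2014 − 0 = 2014 bp
  3545 − 2014 = 1531 bp
  5940 − 3545 = 2395 bp
Sorted largest to smallest: 2395, 2014, 1531 bp.

2395, 2014, 1531 bp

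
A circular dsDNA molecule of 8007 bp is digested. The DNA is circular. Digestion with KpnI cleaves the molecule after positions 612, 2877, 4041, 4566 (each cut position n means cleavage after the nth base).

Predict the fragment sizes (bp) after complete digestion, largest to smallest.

Circular molecule, 4 cuts → 4 fragments:
  2877 − 612 = 2265 bp
  4041 − 2877 = 1164 bp
  4566 − 4041 = 525 bp
  wrap: 8007 − 4566 + 612 = 4053 bp
Sorted largest to smallest: 4053, 2265, 1164, 525 bp.

4053, 2265, 1164, 525 bp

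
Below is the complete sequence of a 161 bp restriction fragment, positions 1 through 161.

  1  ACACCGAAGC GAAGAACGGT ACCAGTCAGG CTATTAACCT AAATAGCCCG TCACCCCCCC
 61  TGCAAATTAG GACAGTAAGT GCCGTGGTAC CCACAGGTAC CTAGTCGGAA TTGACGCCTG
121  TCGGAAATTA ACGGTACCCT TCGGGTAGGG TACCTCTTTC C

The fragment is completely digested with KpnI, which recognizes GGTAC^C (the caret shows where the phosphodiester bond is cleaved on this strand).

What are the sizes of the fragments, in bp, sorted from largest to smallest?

KpnI sites (GGTACC) start at positions 18, 86, 96, 133, 149.
KpnI cuts after base 5 of each site (before the last base), so after positions 22, 90, 100, 137, 153.
Linear molecule, 5 cuts → 6 fragments:
  1–22 → 22 bp
  23–90 → 68 bp
  91–100 → 10 bp
  101–137 → 37 bp
  138–153 → 16 bp
  154–161 → 8 bp
Sorted largest to smallest: 68, 37, 22, 16, 10, 8 bp.

68, 37, 22, 16, 10, 8 bp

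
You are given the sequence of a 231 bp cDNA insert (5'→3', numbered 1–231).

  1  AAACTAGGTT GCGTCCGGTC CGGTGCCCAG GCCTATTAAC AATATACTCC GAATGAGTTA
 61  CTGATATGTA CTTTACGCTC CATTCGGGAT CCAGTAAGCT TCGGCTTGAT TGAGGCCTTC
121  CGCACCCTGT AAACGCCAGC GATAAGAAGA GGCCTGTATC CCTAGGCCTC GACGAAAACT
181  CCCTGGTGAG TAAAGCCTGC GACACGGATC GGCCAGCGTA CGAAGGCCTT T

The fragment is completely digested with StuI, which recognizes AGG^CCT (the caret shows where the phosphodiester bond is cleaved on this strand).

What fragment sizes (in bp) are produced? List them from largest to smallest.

84, 60, 37, 31, 14, 5 bp

StuI sites (AGGCCT) start at positions 29, 113, 150, 164, 224.
StuI cuts after base 3 of each site, so after positions 31, 115, 152, 166, 226.
Linear molecule, 5 cuts → 6 fragments:
  1–31 → 31 bp
  32–115 → 84 bp
  116–152 → 37 bp
  153–166 → 14 bp
  167–226 → 60 bp
  227–231 → 5 bp
Sorted largest to smallest: 84, 60, 37, 31, 14, 5 bp.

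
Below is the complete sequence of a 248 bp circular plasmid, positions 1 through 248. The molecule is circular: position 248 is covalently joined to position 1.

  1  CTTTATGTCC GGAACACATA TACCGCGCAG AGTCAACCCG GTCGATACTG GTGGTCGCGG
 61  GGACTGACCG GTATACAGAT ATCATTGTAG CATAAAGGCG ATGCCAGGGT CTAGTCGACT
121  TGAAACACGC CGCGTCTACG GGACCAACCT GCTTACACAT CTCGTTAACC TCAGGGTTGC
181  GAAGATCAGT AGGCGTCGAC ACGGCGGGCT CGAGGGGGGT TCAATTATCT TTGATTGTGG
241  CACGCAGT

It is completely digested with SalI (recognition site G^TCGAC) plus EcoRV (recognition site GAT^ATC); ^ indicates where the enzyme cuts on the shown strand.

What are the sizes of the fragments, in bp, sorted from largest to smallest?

SalI sites (GTCGAC) start at positions 114, 195.
SalI cuts after the first base of each site, so after positions 114, 195.
The EcoRV site (GATATC) starts at position 78.
EcoRV cuts after base 3 of each site, so after position 80.
Combined cut positions: 80, 114, 195.
Circular molecule, 3 cuts → 3 fragments:
  81–114 → 34 bp
  115–195 → 81 bp
  196–248 then 1–80 → 53 + 80 = 133 bp
Sorted largest to smallest: 133, 81, 34 bp.

133, 81, 34 bp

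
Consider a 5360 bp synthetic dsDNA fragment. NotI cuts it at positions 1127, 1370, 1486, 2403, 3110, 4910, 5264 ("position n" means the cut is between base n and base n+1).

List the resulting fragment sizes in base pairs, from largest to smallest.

1800, 1127, 917, 707, 354, 243, 116, 96 bp

Linear molecule, 7 cuts → 8 fragments:
  1127 − 0 = 1127 bp
  1370 − 1127 = 243 bp
  1486 − 1370 = 116 bp
  2403 − 1486 = 917 bp
  3110 − 2403 = 707 bp
  4910 − 3110 = 1800 bp
  5264 − 4910 = 354 bp
  5360 − 5264 = 96 bp
Sorted largest to smallest: 1800, 1127, 917, 707, 354, 243, 116, 96 bp.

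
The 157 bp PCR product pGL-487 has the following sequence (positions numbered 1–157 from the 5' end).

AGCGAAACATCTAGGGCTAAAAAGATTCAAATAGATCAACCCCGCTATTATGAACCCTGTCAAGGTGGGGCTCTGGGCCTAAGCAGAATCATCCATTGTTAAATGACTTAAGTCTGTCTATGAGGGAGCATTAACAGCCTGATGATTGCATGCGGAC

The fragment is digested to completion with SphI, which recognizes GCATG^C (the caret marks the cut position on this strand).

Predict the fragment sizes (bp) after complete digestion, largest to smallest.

152, 5 bp

The SphI site (GCATGC) starts at position 148.
SphI cuts after base 5 of each site (before the last base), so after position 152.
Linear molecule, 1 cut → 2 fragments:
  1–152 → 152 bp
  153–157 → 5 bp
Sorted largest to smallest: 152, 5 bp.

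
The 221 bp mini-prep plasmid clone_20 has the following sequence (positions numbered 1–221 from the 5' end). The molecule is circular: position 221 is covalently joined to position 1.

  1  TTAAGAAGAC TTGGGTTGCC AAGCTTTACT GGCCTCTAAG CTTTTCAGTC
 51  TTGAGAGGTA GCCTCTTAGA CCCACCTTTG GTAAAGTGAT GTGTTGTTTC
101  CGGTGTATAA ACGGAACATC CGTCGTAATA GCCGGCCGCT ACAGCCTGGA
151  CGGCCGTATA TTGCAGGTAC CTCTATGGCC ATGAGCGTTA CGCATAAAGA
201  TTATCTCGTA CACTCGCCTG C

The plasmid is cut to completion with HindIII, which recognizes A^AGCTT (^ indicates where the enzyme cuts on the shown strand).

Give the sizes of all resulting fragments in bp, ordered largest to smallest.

HindIII sites (AAGCTT) start at positions 21, 38.
HindIII cuts after the first base of each site, so after positions 21, 38.
Circular molecule, 2 cuts → 2 fragments:
  22–38 → 17 bp
  39–221 then 1–21 → 183 + 21 = 204 bp
Sorted largest to smallest: 204, 17 bp.

204, 17 bp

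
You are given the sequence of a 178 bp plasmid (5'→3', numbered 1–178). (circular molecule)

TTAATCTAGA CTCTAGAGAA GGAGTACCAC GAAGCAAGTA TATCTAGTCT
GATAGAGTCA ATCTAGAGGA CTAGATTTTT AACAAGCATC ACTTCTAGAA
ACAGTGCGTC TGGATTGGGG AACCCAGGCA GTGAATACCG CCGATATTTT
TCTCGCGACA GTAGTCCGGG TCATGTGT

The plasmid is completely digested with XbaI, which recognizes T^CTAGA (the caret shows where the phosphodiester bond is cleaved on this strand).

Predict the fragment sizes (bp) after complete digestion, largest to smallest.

89, 50, 32, 7 bp

XbaI sites (TCTAGA) start at positions 5, 12, 62, 94.
XbaI cuts after the first base of each site, so after positions 5, 12, 62, 94.
Circular molecule, 4 cuts → 4 fragments:
  6–12 → 7 bp
  13–62 → 50 bp
  63–94 → 32 bp
  95–178 then 1–5 → 84 + 5 = 89 bp
Sorted largest to smallest: 89, 50, 32, 7 bp.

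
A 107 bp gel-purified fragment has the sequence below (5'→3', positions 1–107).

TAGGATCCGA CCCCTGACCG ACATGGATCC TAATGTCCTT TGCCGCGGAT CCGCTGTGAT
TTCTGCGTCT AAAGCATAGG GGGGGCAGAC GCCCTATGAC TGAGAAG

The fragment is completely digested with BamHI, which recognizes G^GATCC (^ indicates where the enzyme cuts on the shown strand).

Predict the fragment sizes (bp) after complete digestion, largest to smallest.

BamHI sites (GGATCC) start at positions 3, 25, 47.
BamHI cuts after the first base of each site, so after positions 3, 25, 47.
Linear molecule, 3 cuts → 4 fragments:
  1–3 → 3 bp
  4–25 → 22 bp
  26–47 → 22 bp
  48–107 → 60 bp
Sorted largest to smallest: 60, 22, 22, 3 bp.

60, 22, 22, 3 bp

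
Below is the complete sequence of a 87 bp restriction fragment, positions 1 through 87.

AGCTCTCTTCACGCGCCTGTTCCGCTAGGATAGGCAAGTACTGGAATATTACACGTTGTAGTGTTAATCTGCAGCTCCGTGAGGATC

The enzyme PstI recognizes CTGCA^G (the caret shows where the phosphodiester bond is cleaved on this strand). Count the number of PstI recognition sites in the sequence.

1

CTGCAG occurs starting at position 69.
PstI cuts at 1 site.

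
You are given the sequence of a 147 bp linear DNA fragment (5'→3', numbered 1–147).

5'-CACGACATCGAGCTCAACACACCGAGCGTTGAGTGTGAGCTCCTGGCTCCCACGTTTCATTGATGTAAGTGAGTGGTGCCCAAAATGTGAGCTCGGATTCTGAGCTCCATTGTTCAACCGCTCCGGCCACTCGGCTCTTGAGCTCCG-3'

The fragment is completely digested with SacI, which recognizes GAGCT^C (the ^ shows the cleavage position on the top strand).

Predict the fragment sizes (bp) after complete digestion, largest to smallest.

52, 38, 27, 14, 13, 3 bp

SacI sites (GAGCTC) start at positions 10, 37, 89, 102, 140.
SacI cuts after base 5 of each site (before the last base), so after positions 14, 41, 93, 106, 144.
Linear molecule, 5 cuts → 6 fragments:
  1–14 → 14 bp
  15–41 → 27 bp
  42–93 → 52 bp
  94–106 → 13 bp
  107–144 → 38 bp
  145–147 → 3 bp
Sorted largest to smallest: 52, 38, 27, 14, 13, 3 bp.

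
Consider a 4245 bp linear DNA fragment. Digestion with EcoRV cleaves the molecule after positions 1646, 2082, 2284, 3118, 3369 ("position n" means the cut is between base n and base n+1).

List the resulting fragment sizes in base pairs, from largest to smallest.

1646, 876, 834, 436, 251, 202 bp

Linear molecule, 5 cuts → 6 fragments:
  1646 − 0 = 1646 bp
  2082 − 1646 = 436 bp
  2284 − 2082 = 202 bp
  3118 − 2284 = 834 bp
  3369 − 3118 = 251 bp
  4245 − 3369 = 876 bp
Sorted largest to smallest: 1646, 876, 834, 436, 251, 202 bp.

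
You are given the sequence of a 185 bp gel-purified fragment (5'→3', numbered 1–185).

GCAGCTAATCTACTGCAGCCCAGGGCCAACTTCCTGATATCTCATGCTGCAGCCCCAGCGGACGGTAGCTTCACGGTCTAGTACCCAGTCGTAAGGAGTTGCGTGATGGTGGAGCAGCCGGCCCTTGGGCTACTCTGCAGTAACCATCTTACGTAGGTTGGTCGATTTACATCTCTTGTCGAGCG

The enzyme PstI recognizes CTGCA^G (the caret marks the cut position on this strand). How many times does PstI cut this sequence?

CTGCAG occurs starting at positions 13, 47, 135.
PstI cuts at 3 sites.

3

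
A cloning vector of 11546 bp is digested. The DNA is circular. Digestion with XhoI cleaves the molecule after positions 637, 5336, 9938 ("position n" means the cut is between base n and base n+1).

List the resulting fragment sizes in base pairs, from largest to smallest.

4699, 4602, 2245 bp

Circular molecule, 3 cuts → 3 fragments:
  5336 − 637 = 4699 bp
  9938 − 5336 = 4602 bp
  wrap: 11546 − 9938 + 637 = 2245 bp
Sorted largest to smallest: 4699, 4602, 2245 bp.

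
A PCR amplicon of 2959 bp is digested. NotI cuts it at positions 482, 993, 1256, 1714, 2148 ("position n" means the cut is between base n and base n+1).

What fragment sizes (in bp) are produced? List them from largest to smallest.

Linear molecule, 5 cuts → 6 fragments:
  482 − 0 = 482 bp
  993 − 482 = 511 bp
  1256 − 993 = 263 bp
  1714 − 1256 = 458 bp
  2148 − 1714 = 434 bp
  2959 − 2148 = 811 bp
Sorted largest to smallest: 811, 511, 482, 458, 434, 263 bp.

811, 511, 482, 458, 434, 263 bp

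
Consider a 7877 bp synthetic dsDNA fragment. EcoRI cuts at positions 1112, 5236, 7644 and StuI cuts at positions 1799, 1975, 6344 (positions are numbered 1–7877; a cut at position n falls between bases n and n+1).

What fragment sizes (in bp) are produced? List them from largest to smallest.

3261, 1300, 1112, 1108, 687, 233, 176 bp

Combined cut positions (sorted): 1112, 1799, 1975, 5236, 6344, 7644.
Linear molecule, 6 cuts → 7 fragments:
  1112 − 0 = 1112 bp
  1799 − 1112 = 687 bp
  1975 − 1799 = 176 bp
  5236 − 1975 = 3261 bp
  6344 − 5236 = 1108 bp
  7644 − 6344 = 1300 bp
  7877 − 7644 = 233 bp
Sorted largest to smallest: 3261, 1300, 1112, 1108, 687, 233, 176 bp.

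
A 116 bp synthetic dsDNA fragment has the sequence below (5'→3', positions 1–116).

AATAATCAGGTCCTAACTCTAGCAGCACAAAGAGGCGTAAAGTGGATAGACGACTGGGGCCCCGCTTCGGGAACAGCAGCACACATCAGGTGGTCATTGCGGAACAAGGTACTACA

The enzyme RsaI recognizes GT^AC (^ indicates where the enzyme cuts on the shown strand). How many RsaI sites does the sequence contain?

1

GTAC occurs starting at position 109.
RsaI cuts at 1 site.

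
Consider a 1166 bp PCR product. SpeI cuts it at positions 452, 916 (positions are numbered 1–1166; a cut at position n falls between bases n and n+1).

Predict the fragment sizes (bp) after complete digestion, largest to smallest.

Linear molecule, 2 cuts → 3 fragments:
  452 − 0 = 452 bp
  916 − 452 = 464 bp
  1166 − 916 = 250 bp
Sorted largest to smallest: 464, 452, 250 bp.

464, 452, 250 bp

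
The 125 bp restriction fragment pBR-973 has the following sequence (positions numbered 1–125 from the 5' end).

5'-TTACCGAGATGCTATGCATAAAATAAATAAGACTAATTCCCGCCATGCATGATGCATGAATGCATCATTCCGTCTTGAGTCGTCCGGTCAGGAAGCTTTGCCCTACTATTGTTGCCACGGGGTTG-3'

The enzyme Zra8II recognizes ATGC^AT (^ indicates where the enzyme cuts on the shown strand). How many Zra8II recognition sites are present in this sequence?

4

ATGCAT occurs starting at positions 14, 45, 52, 60.
Zra8II cuts at 4 sites.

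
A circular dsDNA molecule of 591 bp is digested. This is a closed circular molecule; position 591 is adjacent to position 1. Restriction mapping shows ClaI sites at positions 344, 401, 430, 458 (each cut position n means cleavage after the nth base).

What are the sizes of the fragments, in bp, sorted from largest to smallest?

Circular molecule, 4 cuts → 4 fragments:
  401 − 344 = 57 bp
  430 − 401 = 29 bp
  458 − 430 = 28 bp
  wrap: 591 − 458 + 344 = 477 bp
Sorted largest to smallest: 477, 57, 29, 28 bp.

477, 57, 29, 28 bp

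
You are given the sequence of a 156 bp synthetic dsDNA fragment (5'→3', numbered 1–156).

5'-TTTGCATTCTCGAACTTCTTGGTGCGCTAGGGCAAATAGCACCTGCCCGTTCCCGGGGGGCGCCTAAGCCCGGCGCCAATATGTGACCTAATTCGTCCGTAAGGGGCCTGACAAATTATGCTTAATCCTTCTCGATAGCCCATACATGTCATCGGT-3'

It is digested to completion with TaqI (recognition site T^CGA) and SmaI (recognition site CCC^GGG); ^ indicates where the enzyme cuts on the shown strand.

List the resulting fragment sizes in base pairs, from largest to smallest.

78, 44, 24, 10 bp

TaqI sites (TCGA) start at positions 10, 132.
TaqI cuts after the first base of each site, so after positions 10, 132.
The SmaI site (CCCGGG) starts at position 52.
SmaI cuts after base 3 of each site, so after position 54.
Combined cut positions: 10, 54, 132.
Linear molecule, 3 cuts → 4 fragments:
  1–10 → 10 bp
  11–54 → 44 bp
  55–132 → 78 bp
  133–156 → 24 bp
Sorted largest to smallest: 78, 44, 24, 10 bp.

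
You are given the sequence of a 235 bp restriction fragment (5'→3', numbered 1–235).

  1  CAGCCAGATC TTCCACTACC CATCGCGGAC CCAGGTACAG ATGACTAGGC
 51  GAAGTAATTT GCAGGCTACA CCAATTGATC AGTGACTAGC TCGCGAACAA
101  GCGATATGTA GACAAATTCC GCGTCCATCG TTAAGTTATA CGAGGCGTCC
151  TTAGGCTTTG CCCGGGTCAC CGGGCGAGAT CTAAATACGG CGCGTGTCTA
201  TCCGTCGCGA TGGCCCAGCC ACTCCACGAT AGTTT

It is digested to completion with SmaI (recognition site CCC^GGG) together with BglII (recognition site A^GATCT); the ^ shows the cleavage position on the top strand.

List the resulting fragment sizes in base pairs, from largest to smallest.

The SmaI site (CCCGGG) starts at position 161.
SmaI cuts after base 3 of each site, so after position 163.
BglII sites (AGATCT) start at positions 6, 177.
BglII cuts after the first base of each site, so after positions 6, 177.
Combined cut positions: 6, 163, 177.
Linear molecule, 3 cuts → 4 fragments:
  1–6 → 6 bp
  7–163 → 157 bp
  164–177 → 14 bp
  178–235 → 58 bp
Sorted largest to smallest: 157, 58, 14, 6 bp.

157, 58, 14, 6 bp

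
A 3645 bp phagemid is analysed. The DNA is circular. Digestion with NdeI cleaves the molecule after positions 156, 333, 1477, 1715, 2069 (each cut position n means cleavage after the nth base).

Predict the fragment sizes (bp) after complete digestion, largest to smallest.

1732, 1144, 354, 238, 177 bp

Circular molecule, 5 cuts → 5 fragments:
  333 − 156 = 177 bp
  1477 − 333 = 1144 bp
  1715 − 1477 = 238 bp
  2069 − 1715 = 354 bp
  wrap: 3645 − 2069 + 156 = 1732 bp
Sorted largest to smallest: 1732, 1144, 354, 238, 177 bp.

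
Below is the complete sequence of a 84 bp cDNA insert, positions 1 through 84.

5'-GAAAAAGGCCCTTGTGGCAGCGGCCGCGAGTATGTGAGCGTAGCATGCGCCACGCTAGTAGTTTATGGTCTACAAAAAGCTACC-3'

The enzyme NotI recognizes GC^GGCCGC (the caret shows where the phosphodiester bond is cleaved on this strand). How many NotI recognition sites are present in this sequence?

GCGGCCGC occurs starting at position 20.
NotI cuts at 1 site.

1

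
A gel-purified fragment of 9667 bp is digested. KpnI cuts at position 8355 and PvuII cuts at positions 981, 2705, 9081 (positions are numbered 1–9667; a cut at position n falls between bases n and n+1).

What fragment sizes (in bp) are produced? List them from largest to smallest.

5650, 1724, 981, 726, 586 bp

Combined cut positions (sorted): 981, 2705, 8355, 9081.
Linear molecule, 4 cuts → 5 fragments:
  981 − 0 = 981 bp
  2705 − 981 = 1724 bp
  8355 − 2705 = 5650 bp
  9081 − 8355 = 726 bp
  9667 − 9081 = 586 bp
Sorted largest to smallest: 5650, 1724, 981, 726, 586 bp.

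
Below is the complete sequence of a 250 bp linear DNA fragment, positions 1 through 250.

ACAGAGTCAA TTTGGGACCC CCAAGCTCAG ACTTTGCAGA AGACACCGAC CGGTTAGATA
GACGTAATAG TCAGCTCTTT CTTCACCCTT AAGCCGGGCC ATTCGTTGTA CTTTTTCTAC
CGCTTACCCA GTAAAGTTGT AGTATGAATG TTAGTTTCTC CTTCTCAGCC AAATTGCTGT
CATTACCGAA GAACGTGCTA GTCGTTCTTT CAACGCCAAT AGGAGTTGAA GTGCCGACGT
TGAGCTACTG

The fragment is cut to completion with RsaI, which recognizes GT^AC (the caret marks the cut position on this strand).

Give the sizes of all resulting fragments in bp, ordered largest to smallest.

The RsaI site (GTAC) starts at position 108.
RsaI cuts after base 2 of each site, so after position 109.
Linear molecule, 1 cut → 2 fragments:
  1–109 → 109 bp
  110–250 → 141 bp
Sorted largest to smallest: 141, 109 bp.

141, 109 bp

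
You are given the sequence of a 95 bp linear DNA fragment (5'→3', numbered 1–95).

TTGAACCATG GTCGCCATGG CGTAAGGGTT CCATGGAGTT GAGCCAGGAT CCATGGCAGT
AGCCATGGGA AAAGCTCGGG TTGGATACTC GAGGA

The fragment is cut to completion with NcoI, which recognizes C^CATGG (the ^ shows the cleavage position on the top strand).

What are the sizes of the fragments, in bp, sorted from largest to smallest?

NcoI sites (CCATGG) start at positions 6, 15, 31, 51, 63.
NcoI cuts after the first base of each site, so after positions 6, 15, 31, 51, 63.
Linear molecule, 5 cuts → 6 fragments:
  1–6 → 6 bp
  7–15 → 9 bp
  16–31 → 16 bp
  32–51 → 20 bp
  52–63 → 12 bp
  64–95 → 32 bp
Sorted largest to smallest: 32, 20, 16, 12, 9, 6 bp.

32, 20, 16, 12, 9, 6 bp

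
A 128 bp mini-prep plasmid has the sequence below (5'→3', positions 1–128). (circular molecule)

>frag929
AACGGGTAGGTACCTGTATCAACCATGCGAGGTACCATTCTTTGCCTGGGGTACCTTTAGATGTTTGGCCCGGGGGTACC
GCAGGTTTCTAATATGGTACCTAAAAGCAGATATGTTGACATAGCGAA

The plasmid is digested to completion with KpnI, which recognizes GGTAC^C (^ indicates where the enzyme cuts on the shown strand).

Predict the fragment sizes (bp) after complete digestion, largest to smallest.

41, 25, 22, 21, 19 bp

KpnI sites (GGTACC) start at positions 9, 31, 50, 75, 96.
KpnI cuts after base 5 of each site (before the last base), so after positions 13, 35, 54, 79, 100.
Circular molecule, 5 cuts → 5 fragments:
  14–35 → 22 bp
  36–54 → 19 bp
  55–79 → 25 bp
  80–100 → 21 bp
  101–128 then 1–13 → 28 + 13 = 41 bp
Sorted largest to smallest: 41, 25, 22, 21, 19 bp.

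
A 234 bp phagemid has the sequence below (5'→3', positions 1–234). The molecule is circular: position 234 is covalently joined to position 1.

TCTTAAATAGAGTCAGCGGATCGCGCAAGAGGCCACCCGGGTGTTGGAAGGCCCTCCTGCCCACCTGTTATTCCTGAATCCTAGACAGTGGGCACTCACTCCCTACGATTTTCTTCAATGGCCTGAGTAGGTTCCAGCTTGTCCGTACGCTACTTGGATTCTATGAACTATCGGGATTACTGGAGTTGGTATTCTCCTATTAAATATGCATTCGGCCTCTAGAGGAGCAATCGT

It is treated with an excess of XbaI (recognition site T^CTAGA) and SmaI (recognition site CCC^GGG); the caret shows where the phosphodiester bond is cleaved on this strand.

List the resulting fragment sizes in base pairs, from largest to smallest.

180, 54 bp

The XbaI site (TCTAGA) starts at position 218.
XbaI cuts after the first base of each site, so after position 218.
The SmaI site (CCCGGG) starts at position 36.
SmaI cuts after base 3 of each site, so after position 38.
Combined cut positions: 38, 218.
Circular molecule, 2 cuts → 2 fragments:
  39–218 → 180 bp
  219–234 then 1–38 → 16 + 38 = 54 bp
Sorted largest to smallest: 180, 54 bp.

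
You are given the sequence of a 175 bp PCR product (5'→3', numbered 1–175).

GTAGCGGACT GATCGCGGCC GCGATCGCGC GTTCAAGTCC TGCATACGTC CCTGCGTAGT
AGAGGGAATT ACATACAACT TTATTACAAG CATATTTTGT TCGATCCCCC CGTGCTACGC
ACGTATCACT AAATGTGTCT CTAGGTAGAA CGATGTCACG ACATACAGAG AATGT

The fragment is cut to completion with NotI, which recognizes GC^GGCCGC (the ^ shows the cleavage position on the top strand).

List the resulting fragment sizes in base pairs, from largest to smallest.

159, 16 bp

The NotI site (GCGGCCGC) starts at position 15.
NotI cuts after base 2 of each site, so after position 16.
Linear molecule, 1 cut → 2 fragments:
  1–16 → 16 bp
  17–175 → 159 bp
Sorted largest to smallest: 159, 16 bp.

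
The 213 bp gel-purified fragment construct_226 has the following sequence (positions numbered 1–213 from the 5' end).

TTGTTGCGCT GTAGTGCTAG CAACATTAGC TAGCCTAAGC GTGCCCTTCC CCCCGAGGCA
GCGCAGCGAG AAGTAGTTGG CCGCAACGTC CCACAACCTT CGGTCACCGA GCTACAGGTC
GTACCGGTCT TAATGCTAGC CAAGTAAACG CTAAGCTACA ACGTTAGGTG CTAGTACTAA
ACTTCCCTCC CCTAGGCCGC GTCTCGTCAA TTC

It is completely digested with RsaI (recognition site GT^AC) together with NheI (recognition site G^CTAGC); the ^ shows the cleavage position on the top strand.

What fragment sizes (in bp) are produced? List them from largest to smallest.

93, 40, 38, 16, 13, 13 bp

RsaI sites (GTAC) start at positions 121, 174.
RsaI cuts after base 2 of each site, so after positions 122, 175.
NheI sites (GCTAGC) start at positions 16, 29, 135.
NheI cuts after the first base of each site, so after positions 16, 29, 135.
Combined cut positions: 16, 29, 122, 135, 175.
Linear molecule, 5 cuts → 6 fragments:
  1–16 → 16 bp
  17–29 → 13 bp
  30–122 → 93 bp
  123–135 → 13 bp
  136–175 → 40 bp
  176–213 → 38 bp
Sorted largest to smallest: 93, 40, 38, 16, 13, 13 bp.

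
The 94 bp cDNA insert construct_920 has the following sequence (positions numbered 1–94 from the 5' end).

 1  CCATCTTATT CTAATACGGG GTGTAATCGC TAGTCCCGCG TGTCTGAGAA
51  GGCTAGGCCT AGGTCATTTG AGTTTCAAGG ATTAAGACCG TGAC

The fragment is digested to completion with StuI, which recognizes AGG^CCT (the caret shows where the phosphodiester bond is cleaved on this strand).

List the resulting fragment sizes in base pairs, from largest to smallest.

The StuI site (AGGCCT) starts at position 55.
StuI cuts after base 3 of each site, so after position 57.
Linear molecule, 1 cut → 2 fragments:
  1–57 → 57 bp
  58–94 → 37 bp
Sorted largest to smallest: 57, 37 bp.

57, 37 bp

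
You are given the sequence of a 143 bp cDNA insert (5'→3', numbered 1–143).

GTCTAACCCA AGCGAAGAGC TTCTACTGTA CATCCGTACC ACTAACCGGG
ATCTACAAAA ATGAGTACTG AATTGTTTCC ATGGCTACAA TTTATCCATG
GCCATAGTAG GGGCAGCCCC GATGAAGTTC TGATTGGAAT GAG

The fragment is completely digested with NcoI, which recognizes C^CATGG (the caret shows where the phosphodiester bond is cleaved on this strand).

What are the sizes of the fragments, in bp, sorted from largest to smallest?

79, 47, 17 bp

NcoI sites (CCATGG) start at positions 79, 96.
NcoI cuts after the first base of each site, so after positions 79, 96.
Linear molecule, 2 cuts → 3 fragments:
  1–79 → 79 bp
  80–96 → 17 bp
  97–143 → 47 bp
Sorted largest to smallest: 79, 47, 17 bp.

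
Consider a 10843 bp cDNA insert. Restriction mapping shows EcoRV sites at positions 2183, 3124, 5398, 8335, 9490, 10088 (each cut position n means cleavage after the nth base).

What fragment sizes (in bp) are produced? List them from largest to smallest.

2937, 2274, 2183, 1155, 941, 755, 598 bp

Linear molecule, 6 cuts → 7 fragments:
  2183 − 0 = 2183 bp
  3124 − 2183 = 941 bp
  5398 − 3124 = 2274 bp
  8335 − 5398 = 2937 bp
  9490 − 8335 = 1155 bp
  10088 − 9490 = 598 bp
  10843 − 10088 = 755 bp
Sorted largest to smallest: 2937, 2274, 2183, 1155, 941, 755, 598 bp.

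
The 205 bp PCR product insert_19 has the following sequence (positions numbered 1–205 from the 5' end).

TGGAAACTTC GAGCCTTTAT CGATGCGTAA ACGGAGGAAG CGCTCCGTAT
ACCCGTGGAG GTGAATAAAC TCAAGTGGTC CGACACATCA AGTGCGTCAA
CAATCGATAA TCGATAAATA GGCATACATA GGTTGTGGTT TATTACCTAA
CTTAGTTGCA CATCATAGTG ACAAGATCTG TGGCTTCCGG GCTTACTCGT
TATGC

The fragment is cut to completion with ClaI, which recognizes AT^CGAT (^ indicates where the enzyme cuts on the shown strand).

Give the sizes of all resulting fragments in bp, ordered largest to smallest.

ClaI sites (ATCGAT) start at positions 19, 103, 110.
ClaI cuts after base 2 of each site, so after positions 20, 104, 111.
Linear molecule, 3 cuts → 4 fragments:
  1–20 → 20 bp
  21–104 → 84 bp
  105–111 → 7 bp
  112–205 → 94 bp
Sorted largest to smallest: 94, 84, 20, 7 bp.

94, 84, 20, 7 bp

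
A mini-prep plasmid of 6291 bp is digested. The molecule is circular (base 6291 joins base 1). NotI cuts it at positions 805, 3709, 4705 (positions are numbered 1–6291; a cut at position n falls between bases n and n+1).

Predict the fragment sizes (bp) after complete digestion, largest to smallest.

2904, 2391, 996 bp

Circular molecule, 3 cuts → 3 fragments:
  3709 − 805 = 2904 bp
  4705 − 3709 = 996 bp
  wrap: 6291 − 4705 + 805 = 2391 bp
Sorted largest to smallest: 2904, 2391, 996 bp.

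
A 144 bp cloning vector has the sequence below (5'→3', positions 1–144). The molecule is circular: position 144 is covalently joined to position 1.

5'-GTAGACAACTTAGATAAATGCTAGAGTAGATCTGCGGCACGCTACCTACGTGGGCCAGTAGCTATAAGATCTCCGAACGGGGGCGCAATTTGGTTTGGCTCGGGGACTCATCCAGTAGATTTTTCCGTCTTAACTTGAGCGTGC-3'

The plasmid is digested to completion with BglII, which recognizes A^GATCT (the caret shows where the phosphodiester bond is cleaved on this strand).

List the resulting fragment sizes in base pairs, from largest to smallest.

BglII sites (AGATCT) start at positions 28, 67.
BglII cuts after the first base of each site, so after positions 28, 67.
Circular molecule, 2 cuts → 2 fragments:
  29–67 → 39 bp
  68–144 then 1–28 → 77 + 28 = 105 bp
Sorted largest to smallest: 105, 39 bp.

105, 39 bp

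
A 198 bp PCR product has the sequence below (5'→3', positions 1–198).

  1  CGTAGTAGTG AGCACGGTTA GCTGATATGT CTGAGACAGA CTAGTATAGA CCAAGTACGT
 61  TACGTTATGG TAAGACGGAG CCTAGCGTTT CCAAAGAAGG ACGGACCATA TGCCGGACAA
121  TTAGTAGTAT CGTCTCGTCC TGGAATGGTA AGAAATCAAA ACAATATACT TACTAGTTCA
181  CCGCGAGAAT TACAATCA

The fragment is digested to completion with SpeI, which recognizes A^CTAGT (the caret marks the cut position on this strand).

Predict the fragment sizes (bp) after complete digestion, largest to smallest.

SpeI sites (ACTAGT) start at positions 40, 172.
SpeI cuts after the first base of each site, so after positions 40, 172.
Linear molecule, 2 cuts → 3 fragments:
  1–40 → 40 bp
  41–172 → 132 bp
  173–198 → 26 bp
Sorted largest to smallest: 132, 40, 26 bp.

132, 40, 26 bp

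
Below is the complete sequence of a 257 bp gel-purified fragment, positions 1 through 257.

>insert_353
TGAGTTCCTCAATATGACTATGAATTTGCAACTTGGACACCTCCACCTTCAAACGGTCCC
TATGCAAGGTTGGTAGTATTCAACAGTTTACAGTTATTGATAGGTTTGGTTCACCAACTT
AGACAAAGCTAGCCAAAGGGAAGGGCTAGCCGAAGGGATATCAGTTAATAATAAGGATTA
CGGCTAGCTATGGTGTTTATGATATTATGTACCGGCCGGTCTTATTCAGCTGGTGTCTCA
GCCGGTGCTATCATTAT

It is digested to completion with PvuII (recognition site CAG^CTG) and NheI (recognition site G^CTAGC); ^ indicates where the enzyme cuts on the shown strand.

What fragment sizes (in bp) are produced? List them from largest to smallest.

The PvuII site (CAGCTG) starts at position 227.
PvuII cuts after base 3 of each site, so after position 229.
NheI sites (GCTAGC) start at positions 128, 145, 183.
NheI cuts after the first base of each site, so after positions 128, 145, 183.
Combined cut positions: 128, 145, 183, 229.
Linear molecule, 4 cuts → 5 fragments:
  1–128 → 128 bp
  129–145 → 17 bp
  146–183 → 38 bp
  184–229 → 46 bp
  230–257 → 28 bp
Sorted largest to smallest: 128, 46, 38, 28, 17 bp.

128, 46, 38, 28, 17 bp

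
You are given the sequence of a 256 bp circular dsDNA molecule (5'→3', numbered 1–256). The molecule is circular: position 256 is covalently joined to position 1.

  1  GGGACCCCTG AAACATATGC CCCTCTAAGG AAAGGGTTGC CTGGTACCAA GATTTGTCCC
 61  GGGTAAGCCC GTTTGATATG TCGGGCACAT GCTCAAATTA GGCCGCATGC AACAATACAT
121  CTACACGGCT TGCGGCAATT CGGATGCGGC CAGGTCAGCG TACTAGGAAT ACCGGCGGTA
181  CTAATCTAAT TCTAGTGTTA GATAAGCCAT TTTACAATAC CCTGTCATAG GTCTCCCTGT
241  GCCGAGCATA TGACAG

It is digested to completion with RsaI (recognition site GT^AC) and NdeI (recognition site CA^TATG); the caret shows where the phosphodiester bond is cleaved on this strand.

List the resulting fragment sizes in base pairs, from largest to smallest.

RsaI sites (GTAC) start at positions 44, 160, 178.
RsaI cuts after base 2 of each site, so after positions 45, 161, 179.
NdeI sites (CATATG) start at positions 14, 247.
NdeI cuts after base 2 of each site, so after positions 15, 248.
Combined cut positions: 15, 45, 161, 179, 248.
Circular molecule, 5 cuts → 5 fragments:
  16–45 → 30 bp
  46–161 → 116 bp
  162–179 → 18 bp
  180–248 → 69 bp
  249–256 then 1–15 → 8 + 15 = 23 bp
Sorted largest to smallest: 116, 69, 30, 23, 18 bp.

116, 69, 30, 23, 18 bp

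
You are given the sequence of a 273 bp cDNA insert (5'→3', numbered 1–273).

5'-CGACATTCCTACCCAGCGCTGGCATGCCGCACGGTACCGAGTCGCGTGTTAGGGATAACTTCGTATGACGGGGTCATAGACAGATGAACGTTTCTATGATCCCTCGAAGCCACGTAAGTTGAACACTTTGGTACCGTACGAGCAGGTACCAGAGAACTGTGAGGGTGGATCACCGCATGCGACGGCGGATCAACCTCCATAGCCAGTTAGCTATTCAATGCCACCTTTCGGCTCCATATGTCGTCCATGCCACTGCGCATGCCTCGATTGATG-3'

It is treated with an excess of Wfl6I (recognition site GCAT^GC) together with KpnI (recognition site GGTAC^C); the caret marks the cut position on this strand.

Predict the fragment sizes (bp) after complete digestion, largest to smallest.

97, 82, 29, 25, 15, 13, 12 bp

Wfl6I sites (GCATGC) start at positions 22, 175, 257.
Wfl6I cuts after base 4 of each site, so after positions 25, 178, 260.
KpnI sites (GGTACC) start at positions 33, 130, 145.
KpnI cuts after base 5 of each site (before the last base), so after positions 37, 134, 149.
Combined cut positions: 25, 37, 134, 149, 178, 260.
Linear molecule, 6 cuts → 7 fragments:
  1–25 → 25 bp
  26–37 → 12 bp
  38–134 → 97 bp
  135–149 → 15 bp
  150–178 → 29 bp
  179–260 → 82 bp
  261–273 → 13 bp
Sorted largest to smallest: 97, 82, 29, 25, 15, 13, 12 bp.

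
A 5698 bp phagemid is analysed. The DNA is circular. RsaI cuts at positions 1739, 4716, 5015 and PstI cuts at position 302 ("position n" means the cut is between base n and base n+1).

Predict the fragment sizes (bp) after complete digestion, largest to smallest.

Combined cut positions (sorted): 302, 1739, 4716, 5015.
Circular molecule, 4 cuts → 4 fragments:
  1739 − 302 = 1437 bp
  4716 − 1739 = 2977 bp
  5015 − 4716 = 299 bp
  wrap: 5698 − 5015 + 302 = 985 bp
Sorted largest to smallest: 2977, 1437, 985, 299 bp.

2977, 1437, 985, 299 bp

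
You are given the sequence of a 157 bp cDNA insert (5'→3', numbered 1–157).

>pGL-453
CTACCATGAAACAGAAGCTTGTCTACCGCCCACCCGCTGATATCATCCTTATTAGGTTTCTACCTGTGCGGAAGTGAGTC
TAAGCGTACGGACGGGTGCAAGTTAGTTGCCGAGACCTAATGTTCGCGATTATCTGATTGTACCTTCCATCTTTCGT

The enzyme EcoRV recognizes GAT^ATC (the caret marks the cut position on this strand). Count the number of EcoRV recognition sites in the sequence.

GATATC occurs starting at position 39.
EcoRV cuts at 1 site.

1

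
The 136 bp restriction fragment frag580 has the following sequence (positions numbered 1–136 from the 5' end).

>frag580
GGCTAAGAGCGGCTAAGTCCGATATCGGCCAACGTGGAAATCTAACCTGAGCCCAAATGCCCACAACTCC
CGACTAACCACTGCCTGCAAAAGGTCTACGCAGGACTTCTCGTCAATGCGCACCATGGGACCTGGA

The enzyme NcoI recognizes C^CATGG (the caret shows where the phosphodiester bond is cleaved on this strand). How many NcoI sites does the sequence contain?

CCATGG occurs starting at position 123.
NcoI cuts at 1 site.

1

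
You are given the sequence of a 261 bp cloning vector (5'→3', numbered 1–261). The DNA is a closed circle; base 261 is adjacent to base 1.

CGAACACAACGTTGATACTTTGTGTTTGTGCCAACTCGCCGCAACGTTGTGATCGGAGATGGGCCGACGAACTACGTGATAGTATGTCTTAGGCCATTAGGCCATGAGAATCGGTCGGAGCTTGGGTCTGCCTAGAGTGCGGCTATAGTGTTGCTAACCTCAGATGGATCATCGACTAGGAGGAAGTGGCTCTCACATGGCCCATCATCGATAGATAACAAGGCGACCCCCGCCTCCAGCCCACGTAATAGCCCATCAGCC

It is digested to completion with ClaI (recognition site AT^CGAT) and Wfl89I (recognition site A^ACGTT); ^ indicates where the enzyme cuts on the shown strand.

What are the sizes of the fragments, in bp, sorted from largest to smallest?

The ClaI site (ATCGAT) starts at position 207.
ClaI cuts after base 2 of each site, so after position 208.
Wfl89I sites (AACGTT) start at positions 8, 43.
Wfl89I cuts after the first base of each site, so after positions 8, 43.
Combined cut positions: 8, 43, 208.
Circular molecule, 3 cuts → 3 fragments:
  9–43 → 35 bp
  44–208 → 165 bp
  209–261 then 1–8 → 53 + 8 = 61 bp
Sorted largest to smallest: 165, 61, 35 bp.

165, 61, 35 bp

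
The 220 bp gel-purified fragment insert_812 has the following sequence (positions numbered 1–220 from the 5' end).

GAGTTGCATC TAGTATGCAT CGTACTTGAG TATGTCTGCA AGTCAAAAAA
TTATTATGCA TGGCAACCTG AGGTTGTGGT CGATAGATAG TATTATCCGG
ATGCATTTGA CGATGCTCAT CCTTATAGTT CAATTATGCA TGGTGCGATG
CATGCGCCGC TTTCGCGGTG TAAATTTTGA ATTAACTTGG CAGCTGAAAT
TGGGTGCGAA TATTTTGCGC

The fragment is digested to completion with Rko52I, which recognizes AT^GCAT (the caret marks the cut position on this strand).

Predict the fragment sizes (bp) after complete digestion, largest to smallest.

Rko52I sites (ATGCAT) start at positions 15, 56, 101, 136, 148.
Rko52I cuts after base 2 of each site, so after positions 16, 57, 102, 137, 149.
Linear molecule, 5 cuts → 6 fragments:
  1–16 → 16 bp
  17–57 → 41 bp
  58–102 → 45 bp
  103–137 → 35 bp
  138–149 → 12 bp
  150–220 → 71 bp
Sorted largest to smallest: 71, 45, 41, 35, 16, 12 bp.

71, 45, 41, 35, 16, 12 bp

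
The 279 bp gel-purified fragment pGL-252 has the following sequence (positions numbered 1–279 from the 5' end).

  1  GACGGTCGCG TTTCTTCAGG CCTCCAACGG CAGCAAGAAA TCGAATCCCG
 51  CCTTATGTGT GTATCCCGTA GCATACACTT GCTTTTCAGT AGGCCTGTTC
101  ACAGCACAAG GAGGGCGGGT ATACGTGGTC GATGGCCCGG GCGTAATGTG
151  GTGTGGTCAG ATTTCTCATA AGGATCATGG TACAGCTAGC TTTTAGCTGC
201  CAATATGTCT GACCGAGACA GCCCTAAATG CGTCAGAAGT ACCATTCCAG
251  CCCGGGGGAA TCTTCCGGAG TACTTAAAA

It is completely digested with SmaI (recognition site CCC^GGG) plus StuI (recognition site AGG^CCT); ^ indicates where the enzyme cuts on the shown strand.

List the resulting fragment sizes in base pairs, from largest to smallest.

115, 73, 45, 26, 20 bp

SmaI sites (CCCGGG) start at positions 136, 251.
SmaI cuts after base 3 of each site, so after positions 138, 253.
StuI sites (AGGCCT) start at positions 18, 91.
StuI cuts after base 3 of each site, so after positions 20, 93.
Combined cut positions: 20, 93, 138, 253.
Linear molecule, 4 cuts → 5 fragments:
  1–20 → 20 bp
  21–93 → 73 bp
  94–138 → 45 bp
  139–253 → 115 bp
  254–279 → 26 bp
Sorted largest to smallest: 115, 73, 45, 26, 20 bp.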